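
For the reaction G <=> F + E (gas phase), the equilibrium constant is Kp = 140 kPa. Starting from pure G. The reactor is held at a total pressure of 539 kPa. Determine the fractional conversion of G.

Basis: 1 mol G initially; let X = conversion of G. Extent ξ = X.
Species balance: n_G = 1 − X; n_F = X; n_E = X.
n_T = Σnᵢ = 1 + X.
Mole fractions y_i = n_i/n_T; Kp = p_F p_E / (p_G) with p_i = y_i·P.
Setting this equal to 140 kPa and taking the physical root (0 < X < 1) gives X = 0.454.

X = 0.454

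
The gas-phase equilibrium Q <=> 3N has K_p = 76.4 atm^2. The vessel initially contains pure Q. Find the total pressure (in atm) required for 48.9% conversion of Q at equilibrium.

Take 1 mol Q as basis and let X be its fractional conversion, so ξ = X.
Species balance: n_Q = 1 − X; n_N = 3X.
n_T = Σnᵢ = 1 + 2X.
K_p = p_N^3 / (p_Q) with p_i = (n_i/n_T)·P.
At X = 0.489: the mole-fraction product g(X) = Π y_i^ν_i = 1.579. Since K_p = g(X)·P^{2}, P = (K_p/g)^(1/2) = (76.4/1.579)^(1/2) = 6.96 atm.

P = 6.96 atm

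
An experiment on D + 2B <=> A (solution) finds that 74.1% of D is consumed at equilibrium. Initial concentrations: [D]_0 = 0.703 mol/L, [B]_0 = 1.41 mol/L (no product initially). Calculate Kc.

Let X = conversion of D.
Concentrations: [D] = 0.703 − 0.703X; [B] = 1.41 − 1.41X; [A] = 0.703X.
At X = 0.741: [D] = 0.182, [B] = 0.368, [A] = 0.521.
Kc = [A] / ([D] [B]^2) = 21.1 (mol/L)^-2.

Kc = 21.1 (mol/L)^-2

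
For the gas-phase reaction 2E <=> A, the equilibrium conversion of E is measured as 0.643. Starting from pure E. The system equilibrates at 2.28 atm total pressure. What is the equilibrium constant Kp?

Kp = 0.751 atm^-1

Let X = conversion of E (basis 1 mol E); extent of reaction ξ = 0.5X.
Moles: n_E = 1 − X; n_A = 0.5X.
Summing: n_T = 1 − 0.5X.
At X = 0.643: n_E = 0.357, n_A = 0.322, n_T = 0.678.
p_i = (n_i/n_T)·P. Kp = p_A / (p_E^2) = 0.751 atm^-1.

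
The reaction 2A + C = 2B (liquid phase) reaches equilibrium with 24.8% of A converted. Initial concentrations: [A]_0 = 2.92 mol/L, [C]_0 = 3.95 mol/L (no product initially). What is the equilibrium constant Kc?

Let X = conversion of A.
Concentrations: [A] = 2.92 − 2.92X; [C] = 3.95 − 1.46X; [B] = 2.92X.
At X = 0.248: [A] = 2.2, [C] = 3.59, [B] = 0.724.
Kc = [B]^2 / ([A]^2 [C]) = 0.0303 L/mol.

Kc = 0.0303 L/mol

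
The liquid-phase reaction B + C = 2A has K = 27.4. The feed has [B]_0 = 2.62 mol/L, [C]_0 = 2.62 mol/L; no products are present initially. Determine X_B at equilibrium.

Let X = conversion of B; extent ξ = 2.62·X mol/L.
Concentrations: [B] = 2.62 − 2.62X; [C] = 2.62 − 2.62X; [A] = 5.24X.
K = [A]^2 / ([B] [C]).
Setting equal to 27.4 and solving for X on (0,1) gives X = 0.724.

X = 0.724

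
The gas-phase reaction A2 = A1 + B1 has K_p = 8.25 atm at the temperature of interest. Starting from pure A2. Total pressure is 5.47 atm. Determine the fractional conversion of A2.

Let X = conversion of A2 (basis 1 mol A2); extent of reaction ξ = X.
Species balance: n_A2 = 1 − X; n_A1 = X; n_B1 = X.
Total moles n_T = 1 + X.
Mole fractions y_i = n_i/n_T; K_p = p_A1 p_B1 / (p_A2) with p_i = y_i·P.
Substituting and setting equal to 8.25 atm gives a polynomial in X; the root in (0,1) is X = 0.775.

X = 0.775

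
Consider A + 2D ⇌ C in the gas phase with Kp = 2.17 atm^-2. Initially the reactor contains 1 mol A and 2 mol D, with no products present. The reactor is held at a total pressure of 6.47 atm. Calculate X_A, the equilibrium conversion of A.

X = 0.841

Take 1 mol A as basis and let X be its fractional conversion, so ξ = X.
At extent ξ: n_A = 1 − X; n_D = 2 − 2X; n_C = X.
n_T = Σnᵢ = 3 − 2X.
y_i = n_i/n_T, p_i = y_i·P. Kp = p_C / (p_A p_D^2).
Equating to 2.17 atm^-2 and solving on 0 < X < 1: X = 0.841.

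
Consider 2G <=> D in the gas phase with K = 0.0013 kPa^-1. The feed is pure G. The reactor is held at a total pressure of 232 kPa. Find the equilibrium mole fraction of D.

Take 1 mol G as basis and let X be its fractional conversion, so ξ = 0.5X.
Species balance: n_G = 1 − X; n_D = 0.5X.
Summing: n_T = 1 − 0.5X.
y_i = n_i/n_T, p_i = y_i·P. K = p_D / (p_G^2).
Setting this equal to 0.0013 kPa^-1 and taking the physical root (0 < X < 1) gives X = 0.327.
Then n_D = 0.163, n_T = 0.837, so y_D = 0.195.

y_D = 0.195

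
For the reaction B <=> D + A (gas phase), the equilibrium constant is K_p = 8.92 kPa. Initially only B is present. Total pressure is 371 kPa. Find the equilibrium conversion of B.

Let X = conversion of B (basis 1 mol B); extent of reaction ξ = X.
Moles: n_B = 1 − X; n_D = X; n_A = X.
Total moles n_T = 1 + X.
y_i = n_i/n_T, p_i = y_i·P. K_p = p_D p_A / (p_B).
This yields a degree-2 equation in X; solving on (0,1), X = 0.153.

X = 0.153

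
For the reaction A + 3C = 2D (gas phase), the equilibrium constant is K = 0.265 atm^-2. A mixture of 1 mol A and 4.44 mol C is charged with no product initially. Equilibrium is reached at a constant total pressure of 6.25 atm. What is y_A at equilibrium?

y_A = 0.069

Basis: 1 mol A initially; let X = conversion of A. Extent ξ = X.
Moles: n_A = 1 − X; n_C = 4.44 − 3X; n_D = 2X.
Total moles n_T = 5.44 − 2X.
With p_i = (n_i/n_T)P, K = p_D^2 / (p_A p_C^3).
Setting this equal to 0.265 atm^-2 and taking the physical root (0 < X < 1) gives X = 0.724.
Then n_A = 0.276, n_T = 3.99, so y_A = 0.069.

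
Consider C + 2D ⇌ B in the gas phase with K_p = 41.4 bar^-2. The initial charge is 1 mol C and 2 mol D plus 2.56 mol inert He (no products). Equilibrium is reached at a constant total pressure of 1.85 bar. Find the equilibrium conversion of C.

X = 0.722

Let X = conversion of C (basis 1 mol C); extent of reaction ξ = X.
At extent ξ: n_C = 1 − X; n_D = 2 − 2X; n_B = X; n_I = 2.56 (inert).
Total moles n_T = 5.56 − 2X.
With p_i = (n_i/n_T)P, K_p = p_B / (p_C p_D^2).
Substituting and setting equal to 41.4 bar^-2 gives a polynomial in X; the root in (0,1) is X = 0.722.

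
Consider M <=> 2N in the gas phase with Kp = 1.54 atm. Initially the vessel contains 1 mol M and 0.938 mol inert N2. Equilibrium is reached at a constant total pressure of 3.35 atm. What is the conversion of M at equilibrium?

X = 0.401

Take 1 mol M as basis and let X be its fractional conversion, so ξ = X.
Species balance: n_M = 1 − X; n_N = 2X; n_I = 0.938 (inert).
Summing: n_T = 1.94 + X.
With p_i = (n_i/n_T)P, Kp = p_N^2 / (p_M).
This yields a degree-2 equation in X; solving on (0,1), X = 0.401.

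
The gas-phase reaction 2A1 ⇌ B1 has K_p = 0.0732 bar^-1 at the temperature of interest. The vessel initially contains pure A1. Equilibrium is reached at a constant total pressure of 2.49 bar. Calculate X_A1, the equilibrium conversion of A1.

Take 1 mol A1 as basis and let X be its fractional conversion, so ξ = 0.5X.
Moles: n_A1 = 1 − X; n_B1 = 0.5X.
Summing: n_T = 1 − 0.5X.
With p_i = (n_i/n_T)P, K_p = p_B1 / (p_A1^2).
Substituting and setting equal to 0.0732 bar^-1 gives a polynomial in X; the root in (0,1) is X = 0.240.

X = 0.240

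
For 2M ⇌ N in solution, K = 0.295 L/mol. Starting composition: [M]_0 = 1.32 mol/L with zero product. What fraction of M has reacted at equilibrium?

Let X = conversion of M; extent ξ = 1.32X/2 mol/L.
Concentrations: [M] = 1.32 − 1.32X; [N] = 0.66X.
K = [N] / ([M]^2).
This equals 0.295 at X = 0.340 (the root in 0 < X < 1).

X = 0.340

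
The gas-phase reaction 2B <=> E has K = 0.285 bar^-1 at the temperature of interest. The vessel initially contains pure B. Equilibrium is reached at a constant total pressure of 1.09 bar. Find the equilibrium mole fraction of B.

Let X = conversion of B (basis 1 mol B); extent of reaction ξ = 0.5X.
At extent ξ: n_B = 1 − X; n_E = 0.5X.
Total moles n_T = 1 − 0.5X.
Mole fractions y_i = n_i/n_T; K = p_E / (p_B^2) with p_i = y_i·P.
This yields a degree-2 equation in X; solving on (0,1), X = 0.332.
Then n_B = 0.668, n_T = 0.834, so y_B = 0.801.

y_B = 0.801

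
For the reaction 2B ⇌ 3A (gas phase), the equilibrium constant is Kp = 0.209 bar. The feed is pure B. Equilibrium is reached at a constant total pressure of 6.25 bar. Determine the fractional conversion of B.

Take 1 mol B as basis and let X be its fractional conversion, so ξ = 0.5X.
Mole table: n_B = 1 − X; n_A = 1.5X.
n_T = Σnᵢ = 1 + 0.5X.
With p_i = (n_i/n_T)P, Kp = p_A^3 / (p_B^2).
Setting this equal to 0.209 bar and taking the physical root (0 < X < 1) gives X = 0.192.

X = 0.192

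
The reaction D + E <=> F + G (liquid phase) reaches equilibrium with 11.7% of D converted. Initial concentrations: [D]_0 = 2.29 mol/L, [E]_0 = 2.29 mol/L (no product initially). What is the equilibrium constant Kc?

Kc = 0.0176

Let X = conversion of D.
Concentrations: [D] = 2.29 − 2.29X; [E] = 2.29 − 2.29X; [F] = 2.29X; [G] = 2.29X.
At X = 0.117: [D] = 2.02, [E] = 2.02, [F] = 0.268, [G] = 0.268.
Kc = [F] [G] / ([D] [E]) = 0.0176.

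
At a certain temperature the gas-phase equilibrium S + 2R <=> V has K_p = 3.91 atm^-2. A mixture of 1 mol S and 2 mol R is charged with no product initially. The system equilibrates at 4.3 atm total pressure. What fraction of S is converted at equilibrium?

X = 0.827

Let X = conversion of S (basis 1 mol S); extent of reaction ξ = X.
Moles: n_S = 1 − X; n_R = 2 − 2X; n_V = X.
Summing: n_T = 3 − 2X.
With p_i = (n_i/n_T)P, K_p = p_V / (p_S p_R^2).
Setting this equal to 3.91 atm^-2 and taking the physical root (0 < X < 1) gives X = 0.827.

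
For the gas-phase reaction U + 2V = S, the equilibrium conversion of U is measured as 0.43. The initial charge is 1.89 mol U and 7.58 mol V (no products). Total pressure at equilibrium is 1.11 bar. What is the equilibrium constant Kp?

Kp = 1.06 bar^-2

Basis: 1.89 mol U initially; let X = conversion of U. Extent ξ = 1.89X.
Moles: n_U = 1.89 − 1.89X; n_V = 7.58 − 3.78X; n_S = 1.89X.
Summing: n_T = 9.47 − 3.78X.
At X = 0.43: n_U = 1.08, n_V = 5.95, n_S = 0.813, n_T = 7.84.
p_i = (n_i/n_T)·P. Kp = p_S / (p_U p_V^2) = 1.06 bar^-2.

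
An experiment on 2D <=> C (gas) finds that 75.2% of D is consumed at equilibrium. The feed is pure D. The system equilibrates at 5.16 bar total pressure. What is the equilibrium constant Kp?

Let X = conversion of D (basis 1 mol D); extent of reaction ξ = 0.5X.
Moles: n_D = 1 − X; n_C = 0.5X.
n_T = Σnᵢ = 1 − 0.5X.
At X = 0.752: n_D = 0.248, n_C = 0.376, n_T = 0.624.
p_i = (n_i/n_T)·P. Kp = p_C / (p_D^2) = 0.739 bar^-1.

Kp = 0.739 bar^-1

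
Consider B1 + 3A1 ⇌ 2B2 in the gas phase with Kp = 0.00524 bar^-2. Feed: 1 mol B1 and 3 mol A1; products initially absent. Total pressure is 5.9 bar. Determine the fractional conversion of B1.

Let X = conversion of B1 (basis 1 mol B1); extent of reaction ξ = X.
Species balance: n_B1 = 1 − X; n_A1 = 3 − 3X; n_B2 = 2X.
n_T = Σnᵢ = 4 − 2X.
Mole fractions y_i = n_i/n_T; Kp = p_B2^2 / (p_B1 p_A1^3) with p_i = y_i·P.
Equating to 0.00524 bar^-2 and solving on 0 < X < 1: X = 0.198.

X = 0.198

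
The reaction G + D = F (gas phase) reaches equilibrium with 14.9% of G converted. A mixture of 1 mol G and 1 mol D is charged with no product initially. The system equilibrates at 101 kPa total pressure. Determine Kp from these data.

Take 1 mol G as basis and let X be its fractional conversion, so ξ = X.
Species balance: n_G = 1 − X; n_D = 1 − X; n_F = X.
Total moles n_T = 2 − X.
At X = 0.149: n_G = 0.851, n_D = 0.851, n_F = 0.149, n_T = 1.85.
p_i = (n_i/n_T)·P. Kp = p_F / (p_G p_D) = 0.00377 kPa^-1.

Kp = 0.00377 kPa^-1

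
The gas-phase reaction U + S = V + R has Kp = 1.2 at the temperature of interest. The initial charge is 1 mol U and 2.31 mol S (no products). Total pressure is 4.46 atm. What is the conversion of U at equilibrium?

Let X = conversion of U (basis 1 mol U); extent of reaction ξ = X.
Mole table: n_U = 1 − X; n_S = 2.31 − X; n_V = X; n_R = X.
Since Δν = 0, n_T = 3.31 throughout.
y_i = n_i/n_T, p_i = y_i·P. Kp = p_V p_R / (p_U p_S).
Setting this equal to 1.2 and taking the physical root (0 < X < 1) gives X = 0.724.

X = 0.724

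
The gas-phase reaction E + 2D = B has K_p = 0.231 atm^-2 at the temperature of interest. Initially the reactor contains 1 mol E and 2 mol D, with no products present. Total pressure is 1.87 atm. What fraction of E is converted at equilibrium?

Take 1 mol E as basis and let X be its fractional conversion, so ξ = X.
At extent ξ: n_E = 1 − X; n_D = 2 − 2X; n_B = X.
Total moles n_T = 3 − 2X.
Mole fractions y_i = n_i/n_T; K_p = p_B / (p_E p_D^2) with p_i = y_i·P.
Substituting and setting equal to 0.231 atm^-2 gives a polynomial in X; the root in (0,1) is X = 0.229.

X = 0.229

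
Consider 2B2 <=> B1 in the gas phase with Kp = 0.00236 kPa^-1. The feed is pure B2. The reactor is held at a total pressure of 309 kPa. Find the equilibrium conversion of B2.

X = 0.495

Take 1 mol B2 as basis and let X be its fractional conversion, so ξ = 0.5X.
At extent ξ: n_B2 = 1 − X; n_B1 = 0.5X.
Total moles n_T = 1 − 0.5X.
With p_i = (n_i/n_T)P, Kp = p_B1 / (p_B2^2).
This yields a degree-2 equation in X; solving on (0,1), X = 0.495.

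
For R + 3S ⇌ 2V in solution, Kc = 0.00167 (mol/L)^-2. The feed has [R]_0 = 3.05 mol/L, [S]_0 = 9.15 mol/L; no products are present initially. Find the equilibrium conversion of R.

Let X = conversion of R; extent ξ = 3.05·X mol/L.
Concentrations: [R] = 3.05 − 3.05X; [S] = 9.15 − 9.15X; [V] = 6.1X.
Kc = [V]^2 / ([R] [S]^3).
Equating to 0.00167 (mol/L)^-2: the physical root is X = 0.205.

X = 0.205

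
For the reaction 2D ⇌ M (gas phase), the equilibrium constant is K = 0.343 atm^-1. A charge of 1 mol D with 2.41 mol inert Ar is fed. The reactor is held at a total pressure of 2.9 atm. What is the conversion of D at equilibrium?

Basis: 1 mol D initially; let X = conversion of D. Extent ξ = 0.5X.
Species balance: n_D = 1 − X; n_M = 0.5X; n_I = 2.41 (inert).
Total moles n_T = 3.41 − 0.5X.
Mole fractions y_i = n_i/n_T; K = p_M / (p_D^2) with p_i = y_i·P.
This yields a degree-2 equation in X; solving on (0,1), X = 0.299.

X = 0.299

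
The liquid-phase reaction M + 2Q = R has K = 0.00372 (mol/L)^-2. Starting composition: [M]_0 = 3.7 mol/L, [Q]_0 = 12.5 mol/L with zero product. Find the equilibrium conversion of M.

X = 0.286

Let X = conversion of M; extent ξ = 3.7·X mol/L.
Concentrations: [M] = 3.7 − 3.7X; [Q] = 12.5 − 7.4X; [R] = 3.7X.
K = [R] / ([M] [Q]^2).
Solving K = 0.00372 for X ∈ (0,1): X = 0.286.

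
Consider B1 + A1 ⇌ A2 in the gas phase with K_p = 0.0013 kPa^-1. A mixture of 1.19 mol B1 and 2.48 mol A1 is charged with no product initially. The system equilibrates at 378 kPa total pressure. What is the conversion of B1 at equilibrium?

Let X = conversion of B1 (basis 1.19 mol B1); extent of reaction ξ = 1.19X.
Mole table: n_B1 = 1.19 − 1.19X; n_A1 = 2.48 − 1.19X; n_A2 = 1.19X.
Total moles n_T = 3.67 − 1.19X.
y_i = n_i/n_T, p_i = y_i·P. K_p = p_A2 / (p_B1 p_A1).
Equating to 0.0013 kPa^-1 and solving on 0 < X < 1: X = 0.242.

X = 0.242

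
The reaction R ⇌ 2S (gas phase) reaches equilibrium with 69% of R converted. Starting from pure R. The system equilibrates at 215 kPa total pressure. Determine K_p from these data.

K_p = 782 kPa

Basis: 1 mol R initially; let X = conversion of R. Extent ξ = X.
At extent ξ: n_R = 1 − X; n_S = 2X.
Summing: n_T = 1 + X.
At X = 0.69: n_R = 0.31, n_S = 1.38, n_T = 1.69.
p_i = (n_i/n_T)·P. K_p = p_S^2 / (p_R) = 782 kPa.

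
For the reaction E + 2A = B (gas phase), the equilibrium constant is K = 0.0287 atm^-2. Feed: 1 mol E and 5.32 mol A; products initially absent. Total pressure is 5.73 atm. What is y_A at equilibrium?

y_A = 0.820

Basis: 1 mol E initially; let X = conversion of E. Extent ξ = X.
Mole table: n_E = 1 − X; n_A = 5.32 − 2X; n_B = X.
n_T = Σnᵢ = 6.32 − 2X.
y_i = n_i/n_T, p_i = y_i·P. K = p_B / (p_E p_A^2).
Setting this equal to 0.0287 atm^-2 and taking the physical root (0 < X < 1) gives X = 0.388.
Then n_A = 4.54, n_T = 5.54, so y_A = 0.820.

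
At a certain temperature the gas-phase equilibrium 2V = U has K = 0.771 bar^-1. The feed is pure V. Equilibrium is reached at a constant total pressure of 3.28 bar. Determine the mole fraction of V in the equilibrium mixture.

Let X = conversion of V (basis 1 mol V); extent of reaction ξ = 0.5X.
At extent ξ: n_V = 1 − X; n_U = 0.5X.
Total moles n_T = 1 − 0.5X.
Mole fractions y_i = n_i/n_T; K = p_U / (p_V^2) with p_i = y_i·P.
Equating to 0.771 bar^-1 and solving on 0 < X < 1: X = 0.700.
Then n_V = 0.3, n_T = 0.65, so y_V = 0.461.

y_V = 0.461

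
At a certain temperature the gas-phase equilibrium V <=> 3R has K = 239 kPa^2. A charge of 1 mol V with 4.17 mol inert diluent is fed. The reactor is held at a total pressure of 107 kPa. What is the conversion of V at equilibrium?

Let X = conversion of V (basis 1 mol V); extent of reaction ξ = X.
Mole table: n_V = 1 − X; n_R = 3X; n_I = 4.17 (inert).
n_T = Σnᵢ = 5.17 + 2X.
Mole fractions y_i = n_i/n_T; K = p_R^3 / (p_V) with p_i = y_i·P.
Substituting and setting equal to 239 kPa^2 gives a polynomial in X; the root in (0,1) is X = 0.264.

X = 0.264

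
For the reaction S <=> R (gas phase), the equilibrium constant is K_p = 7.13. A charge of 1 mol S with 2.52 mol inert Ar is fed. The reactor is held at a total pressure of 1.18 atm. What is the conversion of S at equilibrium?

X = 0.877

Let X = conversion of S (basis 1 mol S); extent of reaction ξ = X.
At extent ξ: n_S = 1 − X; n_R = X; n_I = 2.52 (inert).
Total moles n_T = 3.52 (Δν = 0, constant).
Mole fractions y_i = n_i/n_T; K_p = p_R / (p_S) with p_i = y_i·P.
This yields a degree-1 equation in X; solving on (0,1), X = 0.877.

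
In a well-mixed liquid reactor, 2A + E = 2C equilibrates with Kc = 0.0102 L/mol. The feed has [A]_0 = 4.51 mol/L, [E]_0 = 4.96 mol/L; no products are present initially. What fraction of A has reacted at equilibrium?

X = 0.177

Let X = conversion of A; extent ξ = 4.51X/2 mol/L.
Concentrations: [A] = 4.51 − 4.51X; [E] = 4.96 − 2.25X; [C] = 4.51X.
Kc = [C]^2 / ([A]^2 [E]).
Solving Kc = 0.0102 for X ∈ (0,1): X = 0.177.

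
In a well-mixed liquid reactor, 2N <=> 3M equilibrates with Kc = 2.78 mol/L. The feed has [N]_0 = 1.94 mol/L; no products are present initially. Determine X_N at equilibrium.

Let X = conversion of N; extent ξ = 1.94X/2 mol/L.
Concentrations: [N] = 1.94 − 1.94X; [M] = 2.91X.
Kc = [M]^3 / ([N]^2).
Solving Kc = 2.78 for X ∈ (0,1): X = 0.484.

X = 0.484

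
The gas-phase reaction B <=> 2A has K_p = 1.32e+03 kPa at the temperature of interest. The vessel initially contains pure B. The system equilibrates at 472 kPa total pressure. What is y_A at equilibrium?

Basis: 1 mol B initially; let X = conversion of B. Extent ξ = X.
Species balance: n_B = 1 − X; n_A = 2X.
Total moles n_T = 1 + X.
With p_i = (n_i/n_T)P, K_p = p_A^2 / (p_B).
Setting this equal to 1.32e+03 kPa and taking the physical root (0 < X < 1) gives X = 0.641.
Then n_A = 1.28, n_T = 1.64, so y_A = 0.782.

y_A = 0.782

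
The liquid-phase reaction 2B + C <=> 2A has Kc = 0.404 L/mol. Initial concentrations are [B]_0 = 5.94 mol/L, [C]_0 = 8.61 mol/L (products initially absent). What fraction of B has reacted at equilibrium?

Let X = conversion of B; extent ξ = 5.94X/2 mol/L.
Concentrations: [B] = 5.94 − 5.94X; [C] = 8.61 − 2.97X; [A] = 5.94X.
Kc = [A]^2 / ([B]^2 [C]).
This equals 0.404 at X = 0.623 (the root in 0 < X < 1).

X = 0.623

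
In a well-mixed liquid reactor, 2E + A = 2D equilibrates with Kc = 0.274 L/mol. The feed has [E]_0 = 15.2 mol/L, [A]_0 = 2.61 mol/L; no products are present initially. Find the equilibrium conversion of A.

Let X = conversion of A; extent ξ = 2.61·X mol/L.
Concentrations: [E] = 15.2 − 5.22X; [A] = 2.61 − 2.61X; [D] = 5.22X.
Kc = [D]^2 / ([E]^2 [A]).
Setting equal to 0.274 and solving for X on (0,1) gives X = 0.800.

X = 0.800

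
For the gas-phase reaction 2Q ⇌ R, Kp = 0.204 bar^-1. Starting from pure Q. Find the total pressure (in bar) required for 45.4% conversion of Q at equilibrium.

Basis: 1 mol Q initially; let X = conversion of Q. Extent ξ = 0.5X.
Species balance: n_Q = 1 − X; n_R = 0.5X.
Total moles n_T = 1 − 0.5X.
Kp = p_R / (p_Q^2) with p_i = (n_i/n_T)·P.
At X = 0.454: the mole-fraction product g(X) = Π y_i^ν_i = 0.5886. Since Kp = g(X)·P^{-1}, P = (g/Kp)^(1/1) = (0.5886/0.204)^(1/1) = 2.89 bar.

P = 2.89 bar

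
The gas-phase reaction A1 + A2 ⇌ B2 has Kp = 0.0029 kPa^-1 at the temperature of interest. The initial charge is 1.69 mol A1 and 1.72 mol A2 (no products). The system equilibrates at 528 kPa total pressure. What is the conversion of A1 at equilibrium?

X = 0.375

Take 1.69 mol A1 as basis and let X be its fractional conversion, so ξ = 1.69X.
At extent ξ: n_A1 = 1.69 − 1.69X; n_A2 = 1.72 − 1.69X; n_B2 = 1.69X.
Total moles n_T = 3.41 − 1.69X.
Mole fractions y_i = n_i/n_T; Kp = p_B2 / (p_A1 p_A2) with p_i = y_i·P.
Equating to 0.0029 kPa^-1 and solving on 0 < X < 1: X = 0.375.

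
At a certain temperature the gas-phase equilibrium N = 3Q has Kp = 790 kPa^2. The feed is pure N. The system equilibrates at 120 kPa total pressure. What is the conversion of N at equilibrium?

Let X = conversion of N (basis 1 mol N); extent of reaction ξ = X.
At extent ξ: n_N = 1 − X; n_Q = 3X.
Summing: n_T = 1 + 2X.
Mole fractions y_i = n_i/n_T; Kp = p_Q^3 / (p_N) with p_i = y_i·P.
Equating to 790 kPa^2 and solving on 0 < X < 1: X = 0.142.

X = 0.142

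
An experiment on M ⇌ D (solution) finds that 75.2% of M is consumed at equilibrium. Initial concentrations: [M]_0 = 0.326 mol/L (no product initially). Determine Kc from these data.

Let X = conversion of M.
Concentrations: [M] = 0.326 − 0.326X; [D] = 0.326X.
At X = 0.752: [M] = 0.0808, [D] = 0.245.
Kc = [D] / ([M]) = 3.03.

Kc = 3.03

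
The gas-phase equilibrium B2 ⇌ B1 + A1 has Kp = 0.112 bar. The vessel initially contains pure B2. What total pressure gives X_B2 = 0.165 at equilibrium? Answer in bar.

P = 4 bar

Let X = conversion of B2 (basis 1 mol B2); extent of reaction ξ = X.
Mole table: n_B2 = 1 − X; n_B1 = X; n_A1 = X.
Total moles n_T = 1 + X.
Kp = p_B1 p_A1 / (p_B2) with p_i = (n_i/n_T)·P.
At X = 0.165: the mole-fraction product g(X) = Π y_i^ν_i = 0.02799. Since Kp = g(X)·P^{1}, P = (Kp/g)^(1/1) = (0.112/0.02799)^(1/1) = 4 bar.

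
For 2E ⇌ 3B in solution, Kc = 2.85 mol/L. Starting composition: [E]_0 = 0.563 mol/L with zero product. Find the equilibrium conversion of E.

X = 0.611

Let X = conversion of E; extent ξ = 0.563X/2 mol/L.
Concentrations: [E] = 0.563 − 0.563X; [B] = 0.844X.
Kc = [B]^3 / ([E]^2).
This equals 2.85 at X = 0.611 (the root in 0 < X < 1).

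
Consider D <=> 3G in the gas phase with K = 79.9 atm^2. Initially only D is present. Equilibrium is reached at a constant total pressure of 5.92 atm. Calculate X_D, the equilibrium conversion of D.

X = 0.551

Take 1 mol D as basis and let X be its fractional conversion, so ξ = X.
Mole table: n_D = 1 − X; n_G = 3X.
n_T = Σnᵢ = 1 + 2X.
With p_i = (n_i/n_T)P, K = p_G^3 / (p_D).
Substituting and setting equal to 79.9 atm^2 gives a polynomial in X; the root in (0,1) is X = 0.551.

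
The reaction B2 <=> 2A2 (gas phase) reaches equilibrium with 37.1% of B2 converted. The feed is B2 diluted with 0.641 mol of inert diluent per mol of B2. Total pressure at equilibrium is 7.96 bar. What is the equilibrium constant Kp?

Kp = 3.46 bar

Basis: 1 mol B2 initially; let X = conversion of B2. Extent ξ = X.
Moles: n_B2 = 1 − X; n_A2 = 2X; n_I = 0.641 (inert).
Summing: n_T = 1.64 + X.
At X = 0.371: n_B2 = 0.629, n_A2 = 0.742, n_T = 2.01.
p_i = (n_i/n_T)·P. Kp = p_A2^2 / (p_B2) = 3.46 bar.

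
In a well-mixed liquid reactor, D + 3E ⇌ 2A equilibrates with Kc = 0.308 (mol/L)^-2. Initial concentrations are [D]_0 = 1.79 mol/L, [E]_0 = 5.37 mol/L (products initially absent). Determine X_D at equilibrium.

X = 0.542

Let X = conversion of D; extent ξ = 1.79·X mol/L.
Concentrations: [D] = 1.79 − 1.79X; [E] = 5.37 − 5.37X; [A] = 3.58X.
Kc = [A]^2 / ([D] [E]^3).
Equating to 0.308 (mol/L)^-2: the physical root is X = 0.542.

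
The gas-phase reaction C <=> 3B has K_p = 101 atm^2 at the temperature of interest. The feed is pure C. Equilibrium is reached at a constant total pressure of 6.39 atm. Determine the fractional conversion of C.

Basis: 1 mol C initially; let X = conversion of C. Extent ξ = X.
At extent ξ: n_C = 1 − X; n_B = 3X.
n_T = Σnᵢ = 1 + 2X.
y_i = n_i/n_T, p_i = y_i·P. K_p = p_B^3 / (p_C).
Substituting and setting equal to 101 atm^2 gives a polynomial in X; the root in (0,1) is X = 0.565.

X = 0.565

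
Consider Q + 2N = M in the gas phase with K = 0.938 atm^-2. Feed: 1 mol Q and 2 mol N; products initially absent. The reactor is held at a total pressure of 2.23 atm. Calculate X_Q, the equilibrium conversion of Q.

X = 0.525

Take 1 mol Q as basis and let X be its fractional conversion, so ξ = X.
At extent ξ: n_Q = 1 − X; n_N = 2 − 2X; n_M = X.
Total moles n_T = 3 − 2X.
With p_i = (n_i/n_T)P, K = p_M / (p_Q p_N^2).
Setting this equal to 0.938 atm^-2 and taking the physical root (0 < X < 1) gives X = 0.525.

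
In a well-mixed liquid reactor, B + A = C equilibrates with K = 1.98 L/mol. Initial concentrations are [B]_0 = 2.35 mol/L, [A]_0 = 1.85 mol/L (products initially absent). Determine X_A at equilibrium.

X = 0.683

Let X = conversion of A; extent ξ = 1.85·X mol/L.
Concentrations: [B] = 2.35 − 1.85X; [A] = 1.85 − 1.85X; [C] = 1.85X.
K = [C] / ([B] [A]).
Setting equal to 1.98 and solving for X on (0,1) gives X = 0.683.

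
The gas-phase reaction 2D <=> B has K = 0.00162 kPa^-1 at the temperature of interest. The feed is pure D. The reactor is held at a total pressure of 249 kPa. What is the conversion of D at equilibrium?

Let X = conversion of D (basis 1 mol D); extent of reaction ξ = 0.5X.
Species balance: n_D = 1 − X; n_B = 0.5X.
Summing: n_T = 1 − 0.5X.
With p_i = (n_i/n_T)P, K = p_B / (p_D^2).
This yields a degree-2 equation in X; solving on (0,1), X = 0.381.

X = 0.381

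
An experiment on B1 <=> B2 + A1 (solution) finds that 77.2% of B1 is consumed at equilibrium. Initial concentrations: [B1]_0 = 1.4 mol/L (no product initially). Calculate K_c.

K_c = 3.66 mol/L

Let X = conversion of B1.
Concentrations: [B1] = 1.4 − 1.4X; [B2] = 1.4X; [A1] = 1.4X.
At X = 0.772: [B1] = 0.319, [B2] = 1.08, [A1] = 1.08.
K_c = [B2] [A1] / ([B1]) = 3.66 mol/L.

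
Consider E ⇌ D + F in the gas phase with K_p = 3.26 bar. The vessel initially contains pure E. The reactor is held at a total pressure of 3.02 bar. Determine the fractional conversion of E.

X = 0.720

Take 1 mol E as basis and let X be its fractional conversion, so ξ = X.
Moles: n_E = 1 − X; n_D = X; n_F = X.
n_T = Σnᵢ = 1 + X.
Mole fractions y_i = n_i/n_T; K_p = p_D p_F / (p_E) with p_i = y_i·P.
Setting this equal to 3.26 bar and taking the physical root (0 < X < 1) gives X = 0.720.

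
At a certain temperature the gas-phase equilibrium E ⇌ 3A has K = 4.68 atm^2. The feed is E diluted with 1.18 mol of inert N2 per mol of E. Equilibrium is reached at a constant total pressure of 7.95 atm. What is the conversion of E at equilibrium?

Let X = conversion of E (basis 1 mol E); extent of reaction ξ = X.
Species balance: n_E = 1 − X; n_A = 3X; n_I = 1.18 (inert).
Total moles n_T = 2.18 + 2X.
With p_i = (n_i/n_T)P, K = p_A^3 / (p_E).
Equating to 4.68 atm^2 and solving on 0 < X < 1: X = 0.245.

X = 0.245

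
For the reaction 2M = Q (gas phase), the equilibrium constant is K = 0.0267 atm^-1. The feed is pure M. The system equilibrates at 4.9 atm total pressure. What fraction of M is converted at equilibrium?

X = 0.190

Let X = conversion of M (basis 1 mol M); extent of reaction ξ = 0.5X.
Mole table: n_M = 1 − X; n_Q = 0.5X.
Total moles n_T = 1 − 0.5X.
y_i = n_i/n_T, p_i = y_i·P. K = p_Q / (p_M^2).
This yields a degree-2 equation in X; solving on (0,1), X = 0.190.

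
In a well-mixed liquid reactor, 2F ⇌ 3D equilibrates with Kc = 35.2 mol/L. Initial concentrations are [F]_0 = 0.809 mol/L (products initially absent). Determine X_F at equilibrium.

X = 0.801

Let X = conversion of F; extent ξ = 0.809X/2 mol/L.
Concentrations: [F] = 0.809 − 0.809X; [D] = 1.21X.
Kc = [D]^3 / ([F]^2).
Equating to 35.2 mol/L: the physical root is X = 0.801.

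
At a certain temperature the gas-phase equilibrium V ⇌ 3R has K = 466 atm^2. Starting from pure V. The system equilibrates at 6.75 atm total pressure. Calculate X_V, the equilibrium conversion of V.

Take 1 mol V as basis and let X be its fractional conversion, so ξ = X.
At extent ξ: n_V = 1 − X; n_R = 3X.
n_T = Σnᵢ = 1 + 2X.
y_i = n_i/n_T, p_i = y_i·P. K = p_R^3 / (p_V).
Setting this equal to 466 atm^2 and taking the physical root (0 < X < 1) gives X = 0.800.

X = 0.800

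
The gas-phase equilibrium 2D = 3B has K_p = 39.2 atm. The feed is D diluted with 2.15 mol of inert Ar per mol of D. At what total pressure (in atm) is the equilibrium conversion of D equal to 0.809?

Take 1 mol D as basis and let X be its fractional conversion, so ξ = 0.5X.
At extent ξ: n_D = 1 − X; n_B = 1.5X; n_I = 2.15 (inert).
n_T = Σnᵢ = 3.15 + 0.5X.
K_p = p_B^3 / (p_D^2) with p_i = (n_i/n_T)·P.
At X = 0.809: the mole-fraction product g(X) = Π y_i^ν_i = 13.78. Since K_p = g(X)·P^{1}, P = (K_p/g)^(1/1) = (39.2/13.78)^(1/1) = 2.84 atm.

P = 2.84 atm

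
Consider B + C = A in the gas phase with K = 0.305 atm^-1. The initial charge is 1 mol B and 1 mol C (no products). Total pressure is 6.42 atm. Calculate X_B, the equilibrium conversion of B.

Let X = conversion of B (basis 1 mol B); extent of reaction ξ = X.
Moles: n_B = 1 − X; n_C = 1 − X; n_A = X.
Summing: n_T = 2 − X.
Mole fractions y_i = n_i/n_T; K = p_A / (p_B p_C) with p_i = y_i·P.
Equating to 0.305 atm^-1 and solving on 0 < X < 1: X = 0.419.

X = 0.419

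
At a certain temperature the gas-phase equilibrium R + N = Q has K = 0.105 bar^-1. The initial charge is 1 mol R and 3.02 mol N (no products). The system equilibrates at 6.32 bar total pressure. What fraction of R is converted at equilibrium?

Let X = conversion of R (basis 1 mol R); extent of reaction ξ = X.
Mole table: n_R = 1 − X; n_N = 3.02 − X; n_Q = X.
n_T = Σnᵢ = 4.02 − X.
Mole fractions y_i = n_i/n_T; K = p_Q / (p_R p_N) with p_i = y_i·P.
Equating to 0.105 bar^-1 and solving on 0 < X < 1: X = 0.326.

X = 0.326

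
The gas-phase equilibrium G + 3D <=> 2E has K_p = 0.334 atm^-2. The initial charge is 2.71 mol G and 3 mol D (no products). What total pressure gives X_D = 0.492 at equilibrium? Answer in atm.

Take 3 mol D as basis and let X be its fractional conversion, so ξ = X.
At extent ξ: n_G = 2.71 − X; n_D = 3 − 3X; n_E = 2X.
Summing: n_T = 5.71 − 2X.
K_p = p_E^2 / (p_G p_D^3) with p_i = (n_i/n_T)·P.
At X = 0.492: the mole-fraction product g(X) = Π y_i^ν_i = 2.755. Since K_p = g(X)·P^{-2}, P = (g/K_p)^(1/2) = (2.755/0.334)^(1/2) = 2.87 atm.

P = 2.87 atm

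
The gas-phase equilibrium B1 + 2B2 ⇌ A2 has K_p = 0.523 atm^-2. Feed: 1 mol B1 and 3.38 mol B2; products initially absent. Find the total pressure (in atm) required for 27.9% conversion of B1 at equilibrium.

P = 1.16 atm

Let X = conversion of B1 (basis 1 mol B1); extent of reaction ξ = X.
Species balance: n_B1 = 1 − X; n_B2 = 3.38 − 2X; n_A2 = X.
Summing: n_T = 4.38 − 2X.
K_p = p_A2 / (p_B1 p_B2^2) with p_i = (n_i/n_T)·P.
At X = 0.279: the mole-fraction product g(X) = Π y_i^ν_i = 0.7098. Since K_p = g(X)·P^{-2}, P = (g/K_p)^(1/2) = (0.7098/0.523)^(1/2) = 1.16 atm.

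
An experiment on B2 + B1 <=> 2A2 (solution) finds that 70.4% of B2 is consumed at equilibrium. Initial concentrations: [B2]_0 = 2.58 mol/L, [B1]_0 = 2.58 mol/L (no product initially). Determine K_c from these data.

K_c = 22.6

Let X = conversion of B2.
Concentrations: [B2] = 2.58 − 2.58X; [B1] = 2.58 − 2.58X; [A2] = 5.16X.
At X = 0.704: [B2] = 0.764, [B1] = 0.764, [A2] = 3.63.
K_c = [A2]^2 / ([B2] [B1]) = 22.6.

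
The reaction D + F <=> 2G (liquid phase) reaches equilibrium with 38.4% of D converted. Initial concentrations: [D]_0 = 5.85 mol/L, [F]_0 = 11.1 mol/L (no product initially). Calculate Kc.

Kc = 0.633

Let X = conversion of D.
Concentrations: [D] = 5.85 − 5.85X; [F] = 11.1 − 5.85X; [G] = 11.7X.
At X = 0.384: [D] = 3.6, [F] = 8.85, [G] = 4.49.
Kc = [G]^2 / ([D] [F]) = 0.633.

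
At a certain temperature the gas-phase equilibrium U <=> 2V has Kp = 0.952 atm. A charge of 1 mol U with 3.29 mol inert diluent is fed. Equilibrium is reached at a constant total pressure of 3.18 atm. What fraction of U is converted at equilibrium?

Basis: 1 mol U initially; let X = conversion of U. Extent ξ = X.
Moles: n_U = 1 − X; n_V = 2X; n_I = 3.29 (inert).
Summing: n_T = 4.29 + X.
With p_i = (n_i/n_T)P, Kp = p_V^2 / (p_U).
Equating to 0.952 atm and solving on 0 < X < 1: X = 0.444.

X = 0.444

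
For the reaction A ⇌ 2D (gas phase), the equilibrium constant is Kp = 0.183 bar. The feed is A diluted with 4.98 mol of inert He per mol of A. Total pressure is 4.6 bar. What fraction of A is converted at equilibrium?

Let X = conversion of A (basis 1 mol A); extent of reaction ξ = X.
At extent ξ: n_A = 1 − X; n_D = 2X; n_I = 4.98 (inert).
Summing: n_T = 5.98 + X.
y_i = n_i/n_T, p_i = y_i·P. Kp = p_D^2 / (p_A).
Substituting and setting equal to 0.183 bar gives a polynomial in X; the root in (0,1) is X = 0.219.

X = 0.219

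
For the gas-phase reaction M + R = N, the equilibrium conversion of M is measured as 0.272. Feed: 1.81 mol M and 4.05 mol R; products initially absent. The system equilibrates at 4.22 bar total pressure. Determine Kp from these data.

Kp = 0.134 bar^-1

Basis: 1.81 mol M initially; let X = conversion of M. Extent ξ = 1.81X.
Species balance: n_M = 1.81 − 1.81X; n_R = 4.05 − 1.81X; n_N = 1.81X.
n_T = Σnᵢ = 5.86 − 1.81X.
At X = 0.272: n_M = 1.32, n_R = 3.56, n_N = 0.492, n_T = 5.37.
p_i = (n_i/n_T)·P. Kp = p_N / (p_M p_R) = 0.134 bar^-1.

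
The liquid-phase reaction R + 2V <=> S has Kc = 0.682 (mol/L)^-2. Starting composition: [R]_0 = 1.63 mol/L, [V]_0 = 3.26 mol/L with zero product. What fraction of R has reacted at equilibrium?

Let X = conversion of R; extent ξ = 1.63·X mol/L.
Concentrations: [R] = 1.63 − 1.63X; [V] = 3.26 − 3.26X; [S] = 1.63X.
Kc = [S] / ([R] [V]^2).
Solving Kc = 0.682 for X ∈ (0,1): X = 0.571.

X = 0.571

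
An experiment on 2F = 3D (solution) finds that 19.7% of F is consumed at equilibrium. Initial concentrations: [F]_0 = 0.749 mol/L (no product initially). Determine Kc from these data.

Let X = conversion of F.
Concentrations: [F] = 0.749 − 0.749X; [D] = 1.12X.
At X = 0.197: [F] = 0.601, [D] = 0.221.
Kc = [D]^3 / ([F]^2) = 0.03 mol/L.

Kc = 0.03 mol/L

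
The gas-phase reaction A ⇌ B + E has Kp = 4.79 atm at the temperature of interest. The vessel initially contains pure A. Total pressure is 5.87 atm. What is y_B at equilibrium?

Take 1 mol A as basis and let X be its fractional conversion, so ξ = X.
Species balance: n_A = 1 − X; n_B = X; n_E = X.
Total moles n_T = 1 + X.
With p_i = (n_i/n_T)P, Kp = p_B p_E / (p_A).
Substituting and setting equal to 4.79 atm gives a polynomial in X; the root in (0,1) is X = 0.670.
Then n_B = 0.67, n_T = 1.67, so y_B = 0.401.

y_B = 0.401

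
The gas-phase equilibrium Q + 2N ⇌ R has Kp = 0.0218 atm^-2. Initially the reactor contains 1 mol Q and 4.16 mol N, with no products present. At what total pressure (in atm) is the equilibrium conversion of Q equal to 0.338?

Basis: 1 mol Q initially; let X = conversion of Q. Extent ξ = X.
At extent ξ: n_Q = 1 − X; n_N = 4.16 − 2X; n_R = X.
n_T = Σnᵢ = 5.16 − 2X.
Kp = p_R / (p_Q p_N^2) with p_i = (n_i/n_T)·P.
At X = 0.338: the mole-fraction product g(X) = Π y_i^ν_i = 0.8457. Since Kp = g(X)·P^{-2}, P = (g/Kp)^(1/2) = (0.8457/0.0218)^(1/2) = 6.23 atm.

P = 6.23 atm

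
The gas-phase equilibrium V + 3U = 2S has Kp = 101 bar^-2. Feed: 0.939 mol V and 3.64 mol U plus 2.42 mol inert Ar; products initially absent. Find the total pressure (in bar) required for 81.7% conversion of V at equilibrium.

Take 0.939 mol V as basis and let X be its fractional conversion, so ξ = 0.939X.
Species balance: n_V = 0.939 − 0.939X; n_U = 3.64 − 2.82X; n_S = 1.88X; n_I = 2.42 (inert).
Summing: n_T = 7 − 1.88X.
Kp = p_S^2 / (p_V p_U^3) with p_i = (n_i/n_T)·P.
At X = 0.817: the mole-fraction product g(X) = Π y_i^ν_i = 170.6. Since Kp = g(X)·P^{-2}, P = (g/Kp)^(1/2) = (170.6/101)^(1/2) = 1.3 bar.

P = 1.3 bar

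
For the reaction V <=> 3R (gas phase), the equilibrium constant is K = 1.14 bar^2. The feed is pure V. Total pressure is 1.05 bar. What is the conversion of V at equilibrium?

Let X = conversion of V (basis 1 mol V); extent of reaction ξ = X.
Mole table: n_V = 1 − X; n_R = 3X.
Total moles n_T = 1 + 2X.
y_i = n_i/n_T, p_i = y_i·P. K = p_R^3 / (p_V).
Setting this equal to 1.14 bar^2 and taking the physical root (0 < X < 1) gives X = 0.422.

X = 0.422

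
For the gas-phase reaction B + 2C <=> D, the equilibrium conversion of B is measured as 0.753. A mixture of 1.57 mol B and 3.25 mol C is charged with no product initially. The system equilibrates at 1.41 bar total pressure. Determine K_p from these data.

K_p = 11.8 bar^-2

Let X = conversion of B (basis 1.57 mol B); extent of reaction ξ = 1.57X.
Species balance: n_B = 1.57 − 1.57X; n_C = 3.25 − 3.14X; n_D = 1.57X.
Total moles n_T = 4.82 − 3.14X.
At X = 0.753: n_B = 0.388, n_C = 0.886, n_D = 1.18, n_T = 2.46.
p_i = (n_i/n_T)·P. K_p = p_D / (p_B p_C^2) = 11.8 bar^-2.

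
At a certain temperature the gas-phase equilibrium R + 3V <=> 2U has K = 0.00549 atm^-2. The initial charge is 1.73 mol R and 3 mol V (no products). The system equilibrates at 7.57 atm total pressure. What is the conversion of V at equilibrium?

X = 0.265

Take 3 mol V as basis and let X be its fractional conversion, so ξ = X.
Moles: n_R = 1.73 − X; n_V = 3 − 3X; n_U = 2X.
n_T = Σnᵢ = 4.73 − 2X.
y_i = n_i/n_T, p_i = y_i·P. K = p_U^2 / (p_R p_V^3).
Setting this equal to 0.00549 atm^-2 and taking the physical root (0 < X < 1) gives X = 0.265.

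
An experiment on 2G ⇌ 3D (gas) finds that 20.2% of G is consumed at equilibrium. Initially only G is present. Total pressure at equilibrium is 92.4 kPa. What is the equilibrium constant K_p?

Let X = conversion of G (basis 1 mol G); extent of reaction ξ = 0.5X.
Mole table: n_G = 1 − X; n_D = 1.5X.
Summing: n_T = 1 + 0.5X.
At X = 0.202: n_G = 0.798, n_D = 0.303, n_T = 1.1.
p_i = (n_i/n_T)·P. K_p = p_D^3 / (p_G^2) = 3.67 kPa.

K_p = 3.67 kPa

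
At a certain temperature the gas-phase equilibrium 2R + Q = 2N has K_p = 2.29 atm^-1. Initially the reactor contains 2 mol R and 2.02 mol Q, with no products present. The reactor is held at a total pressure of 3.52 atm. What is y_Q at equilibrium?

y_Q = 0.408

Basis: 2 mol R initially; let X = conversion of R. Extent ξ = X.
Mole table: n_R = 2 − 2X; n_Q = 2.02 − X; n_N = 2X.
Summing: n_T = 4.02 − X.
y_i = n_i/n_T, p_i = y_i·P. K_p = p_N^2 / (p_R^2 p_Q).
Substituting and setting equal to 2.29 atm^-1 gives a polynomial in X; the root in (0,1) is X = 0.644.
Then n_Q = 1.38, n_T = 3.38, so y_Q = 0.408.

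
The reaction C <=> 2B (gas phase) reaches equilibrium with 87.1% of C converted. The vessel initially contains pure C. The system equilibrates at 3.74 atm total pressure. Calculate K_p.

Basis: 1 mol C initially; let X = conversion of C. Extent ξ = X.
Mole table: n_C = 1 − X; n_B = 2X.
Summing: n_T = 1 + X.
At X = 0.871: n_C = 0.129, n_B = 1.74, n_T = 1.87.
p_i = (n_i/n_T)·P. K_p = p_B^2 / (p_C) = 47 atm.

K_p = 47 atm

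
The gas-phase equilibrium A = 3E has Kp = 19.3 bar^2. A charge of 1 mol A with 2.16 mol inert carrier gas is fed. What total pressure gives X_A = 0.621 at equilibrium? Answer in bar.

Let X = conversion of A (basis 1 mol A); extent of reaction ξ = X.
Moles: n_A = 1 − X; n_E = 3X; n_I = 2.16 (inert).
Total moles n_T = 3.16 + 2X.
Kp = p_E^3 / (p_A) with p_i = (n_i/n_T)·P.
At X = 0.621: the mole-fraction product g(X) = Π y_i^ν_i = 0.8804. Since Kp = g(X)·P^{2}, P = (Kp/g)^(1/2) = (19.3/0.8804)^(1/2) = 4.68 bar.

P = 4.68 bar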